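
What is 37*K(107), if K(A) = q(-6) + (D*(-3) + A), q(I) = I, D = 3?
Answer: 3404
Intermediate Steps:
K(A) = -15 + A (K(A) = -6 + (3*(-3) + A) = -6 + (-9 + A) = -15 + A)
37*K(107) = 37*(-15 + 107) = 37*92 = 3404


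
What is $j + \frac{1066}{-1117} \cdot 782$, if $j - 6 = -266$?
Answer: $- \frac{1124032}{1117} \approx -1006.3$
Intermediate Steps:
$j = -260$ ($j = 6 - 266 = -260$)
$j + \frac{1066}{-1117} \cdot 782 = -260 + \frac{1066}{-1117} \cdot 782 = -260 + 1066 \left(- \frac{1}{1117}\right) 782 = -260 - \frac{833612}{1117} = - \frac{1124032}{1117}$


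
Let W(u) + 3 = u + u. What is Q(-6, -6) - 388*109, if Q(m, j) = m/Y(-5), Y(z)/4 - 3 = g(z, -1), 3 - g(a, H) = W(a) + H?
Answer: -1691683/40 ≈ -42292.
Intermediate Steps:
W(u) = -3 + 2*u (W(u) = -3 + (u + u) = -3 + 2*u)
g(a, H) = 6 - H - 2*a (g(a, H) = 3 - ((-3 + 2*a) + H) = 3 - (-3 + H + 2*a) = 3 + (3 - H - 2*a) = 6 - H - 2*a)
Y(z) = 40 - 8*z (Y(z) = 12 + 4*(6 - 1*(-1) - 2*z) = 12 + 4*(6 + 1 - 2*z) = 12 + 4*(7 - 2*z) = 12 + (28 - 8*z) = 40 - 8*z)
Q(m, j) = m/80 (Q(m, j) = m/(40 - 8*(-5)) = m/(40 + 40) = m/80)
Q(-6, -6) - 388*109 = (1/80)*(-6) - 388*109 = -3/40 - 42292 = -1691683/40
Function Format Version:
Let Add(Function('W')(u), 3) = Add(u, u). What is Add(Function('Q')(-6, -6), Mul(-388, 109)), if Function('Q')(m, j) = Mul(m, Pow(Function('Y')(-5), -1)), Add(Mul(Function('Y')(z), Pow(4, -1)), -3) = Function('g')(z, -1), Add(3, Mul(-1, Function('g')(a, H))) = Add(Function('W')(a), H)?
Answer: Rational(-1691683, 40) ≈ -42292.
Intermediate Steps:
Function('W')(u) = Add(-3, Mul(2, u)) (Function('W')(u) = Add(-3, Add(u, u)) = Add(-3, Mul(2, u)))
Function('g')(a, H) = Add(6, Mul(-1, H), Mul(-2, a)) (Function('g')(a, H) = Add(3, Mul(-1, Add(Add(-3, Mul(2, a)), H))) = Add(3, Mul(-1, Add(-3, H, Mul(2, a)))) = Add(3, Add(3, Mul(-1, H), Mul(-2, a))) = Add(6, Mul(-1, H), Mul(-2, a)))
Function('Y')(z) = Add(40, Mul(-8, z)) (Function('Y')(z) = Add(12, Mul(4, Add(6, Mul(-1, -1), Mul(-2, z)))) = Add(12, Mul(4, Add(6, 1, Mul(-2, z)))) = Add(12, Mul(4, Add(7, Mul(-2, z)))) = Add(12, Add(28, Mul(-8, z))) = Add(40, Mul(-8, z)))
Function('Q')(m, j) = Mul(Rational(1, 80), m) (Function('Q')(m, j) = Mul(m, Pow(Add(40, Mul(-8, -5)), -1)) = Mul(m, Pow(Add(40, 40), -1)) = Mul(m, Pow(80, -1)) = Mul(m, Rational(1, 80)) = Mul(Rational(1, 80), m))
Add(Function('Q')(-6, -6), Mul(-388, 109)) = Add(Mul(Rational(1, 80), -6), Mul(-388, 109)) = Add(Rational(-3, 40), -42292) = Rational(-1691683, 40)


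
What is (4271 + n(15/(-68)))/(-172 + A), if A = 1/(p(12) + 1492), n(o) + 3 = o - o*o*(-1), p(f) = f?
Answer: -1855037078/74760543 ≈ -24.813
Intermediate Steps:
n(o) = -3 + o + o² (n(o) = -3 + (o - o*o*(-1)) = -3 + (o - o²*(-1)) = -3 + (o - (-1)*o²) = -3 + (o + o²) = -3 + o + o²)
A = 1/1504 (A = 1/(12 + 1492) = 1/1504 ≈ 0.00066489)
(4271 + n(15/(-68)))/(-172 + A) = (4271 + (-3 + 15/(-68) + (15/(-68))²))/(-172 + 1/1504) = (4271 + (-3 + 15*(-1/68) + (15*(-1/68))²))/(-258687/1504) = (4271 + (-3 - 15/68 + (-15/68)²))*(-1504/258687) = (4271 + (-3 - 15/68 + 225/4624))*(-1504/258687) = (4271 - 14667/4624)*(-1504/258687) = (19734437/4624)*(-1504/258687) = -1855037078/74760543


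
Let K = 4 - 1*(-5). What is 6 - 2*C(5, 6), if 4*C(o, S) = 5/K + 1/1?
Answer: 47/9 ≈ 5.2222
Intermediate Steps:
K = 9 (K = 4 + 5 = 9)
C(o, S) = 7/18 (C(o, S) = (5/9 + 1/1)/4 = (5*(⅑) + 1*1)/4 = (5/9 + 1)/4 = (¼)*(14/9) = 7/18)
6 - 2*C(5, 6) = 6 - 2*7/18 = 6 - 7/9 = 47/9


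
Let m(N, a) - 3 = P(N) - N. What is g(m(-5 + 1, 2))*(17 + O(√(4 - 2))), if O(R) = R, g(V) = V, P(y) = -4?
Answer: 51 + 3*√2 ≈ 55.243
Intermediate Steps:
m(N, a) = -1 - N (m(N, a) = 3 + (-4 - N) = -1 - N)
g(m(-5 + 1, 2))*(17 + O(√(4 - 2))) = (-1 - (-5 + 1))*(17 + √(4 - 2)) = (-1 - 1*(-4))*(17 + √2) = (-1 + 4)*(17 + √2) = 3*(17 + √2) = 51 + 3*√2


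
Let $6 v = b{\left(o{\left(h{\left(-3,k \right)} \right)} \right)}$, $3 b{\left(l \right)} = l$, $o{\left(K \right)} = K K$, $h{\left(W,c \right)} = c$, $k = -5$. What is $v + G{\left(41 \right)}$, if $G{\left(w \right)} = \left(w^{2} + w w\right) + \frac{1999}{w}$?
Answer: $\frac{2518163}{738} \approx 3412.1$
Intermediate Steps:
$o{\left(K \right)} = K^{2}$
$G{\left(w \right)} = 2 w^{2} + \frac{1999}{w}$ ($G{\left(w \right)} = \left(w^{2} + w^{2}\right) + \frac{1999}{w} = 2 w^{2} + \frac{1999}{w}$)
$b{\left(l \right)} = \frac{l}{3}$
$v = \frac{25}{18}$ ($v = \frac{\frac{1}{3} \left(-5\right)^{2}}{6} = \frac{\frac{1}{3} \cdot 25}{6} = \frac{1}{6} \cdot \frac{25}{3} = \frac{25}{18} \approx 1.3889$)
$v + G{\left(41 \right)} = \frac{25}{18} + \frac{1999 + 2 \cdot 41^{3}}{41} = \frac{25}{18} + \frac{1999 + 2 \cdot 68921}{41} = \frac{25}{18} + \frac{1999 + 137842}{41} = \frac{25}{18} + \frac{1}{41} \cdot 139841 = \frac{25}{18} + \frac{139841}{41} = \frac{2518163}{738}$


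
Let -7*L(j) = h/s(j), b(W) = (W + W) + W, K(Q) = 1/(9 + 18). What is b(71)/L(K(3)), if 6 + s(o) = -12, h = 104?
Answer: 13419/52 ≈ 258.06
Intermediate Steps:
s(o) = -18 (s(o) = -6 - 12 = -18)
K(Q) = 1/27
b(W) = 3*W (b(W) = 2*W + W = 3*W)
L(j) = 52/63 (L(j) = -104/(7*(-18)) = -104*(-1)/(7*18) = -⅐*(-52/9) = 52/63)
b(71)/L(K(3)) = (3*71)/(52/63) = 213*(63/52) = 13419/52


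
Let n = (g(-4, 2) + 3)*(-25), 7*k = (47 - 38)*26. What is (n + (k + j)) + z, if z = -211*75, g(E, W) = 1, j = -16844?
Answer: -229149/7 ≈ -32736.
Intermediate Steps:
k = 234/7 (k = ((47 - 38)*26)/7 = (9*26)/7 = (1/7)*234 = 234/7 ≈ 33.429)
z = -15825
n = -100 (n = (1 + 3)*(-25) = 4*(-25) = -100)
(n + (k + j)) + z = (-100 + (234/7 - 16844)) - 15825 = (-100 - 117674/7) - 15825 = -118374/7 - 15825 = -229149/7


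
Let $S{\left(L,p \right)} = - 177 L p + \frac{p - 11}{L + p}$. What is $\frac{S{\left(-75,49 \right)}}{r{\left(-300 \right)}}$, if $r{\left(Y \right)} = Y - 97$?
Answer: $- \frac{8456156}{5161} \approx -1638.5$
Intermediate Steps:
$r{\left(Y \right)} = -97 + Y$
$S{\left(L,p \right)} = \frac{-11 + p}{L + p} - 177 L p$ ($S{\left(L,p \right)} = - 177 L p + \frac{-11 + p}{L + p} = \frac{-11 + p}{L + p} - 177 L p$)
$\frac{S{\left(-75,49 \right)}}{r{\left(-300 \right)}} = \frac{\frac{1}{-75 + 49} \left(-11 + 49 - - 13275 \cdot 49^{2} - 8673 \left(-75\right)^{2}\right)}{-97 - 300} = \frac{\frac{1}{-26} \left(-11 + 49 - \left(-13275\right) 2401 - 8673 \cdot 5625\right)}{-397} = - \frac{-11 + 49 + 31873275 - 48785625}{26} \left(- \frac{1}{397}\right) = \left(- \frac{1}{26}\right) \left(-16912312\right) \left(- \frac{1}{397}\right) = \frac{8456156}{13} \left(- \frac{1}{397}\right) = - \frac{8456156}{5161}$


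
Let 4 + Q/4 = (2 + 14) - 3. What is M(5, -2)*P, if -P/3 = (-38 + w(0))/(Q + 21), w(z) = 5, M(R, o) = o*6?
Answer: -396/19 ≈ -20.842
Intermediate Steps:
M(R, o) = 6*o
Q = 36 (Q = -16 + 4*((2 + 14) - 3) = -16 + 4*(16 - 3) = -16 + 4*13 = -16 + 52 = 36)
P = 33/19 (P = -3*(-38 + 5)/(36 + 21) = -(-99)/57 = -3*(-11/19) = 33/19 ≈ 1.7368)
M(5, -2)*P = (6*(-2))*(33/19) = -12*33/19 = -396/19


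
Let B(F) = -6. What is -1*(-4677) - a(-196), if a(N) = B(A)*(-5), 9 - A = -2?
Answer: 4647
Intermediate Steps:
A = 11 (A = 9 - 1*(-2) = 9 + 2 = 11)
a(N) = 30 (a(N) = -6*(-5) = 30)
-1*(-4677) - a(-196) = -1*(-4677) - 1*30 = 4677 - 30 = 4647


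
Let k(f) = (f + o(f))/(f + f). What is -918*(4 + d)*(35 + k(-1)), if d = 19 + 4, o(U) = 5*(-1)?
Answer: -941868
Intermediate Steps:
o(U) = -5
d = 23
k(f) = (-5 + f)/(2*f) (k(f) = (f - 5)/(f + f) = (-5 + f)/((2*f)) = (-5 + f)*(1/(2*f)) = (-5 + f)/(2*f))
-918*(4 + d)*(35 + k(-1)) = -918*(4 + 23)*(35 + (½)*(-5 - 1)/(-1)) = -24786*(35 + (½)*(-1)*(-6)) = -24786*(35 + 3) = -24786*38 = -918*1026 = -941868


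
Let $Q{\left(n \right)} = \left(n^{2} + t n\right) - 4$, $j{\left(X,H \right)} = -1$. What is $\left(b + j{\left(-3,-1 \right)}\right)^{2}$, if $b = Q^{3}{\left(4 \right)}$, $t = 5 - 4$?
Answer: $16769025$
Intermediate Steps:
$t = 1$
$Q{\left(n \right)} = -4 + n + n^{2}$ ($Q{\left(n \right)} = \left(n^{2} + 1 n\right) - 4 = \left(n^{2} + n\right) - 4 = \left(n + n^{2}\right) - 4 = -4 + n + n^{2}$)
$b = 4096$ ($b = \left(-4 + 4 + 4^{2}\right)^{3} = \left(-4 + 4 + 16\right)^{3} = 16^{3} = 4096$)
$\left(b + j{\left(-3,-1 \right)}\right)^{2} = \left(4096 - 1\right)^{2} = 4095^{2} = 16769025$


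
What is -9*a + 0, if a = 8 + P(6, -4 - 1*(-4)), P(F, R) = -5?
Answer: -27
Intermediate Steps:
a = 3 (a = 8 - 5 = 3)
-9*a + 0 = -9*3 + 0 = -27 + 0 = -27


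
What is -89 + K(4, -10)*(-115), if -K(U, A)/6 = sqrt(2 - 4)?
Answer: -89 + 690*I*sqrt(2) ≈ -89.0 + 975.81*I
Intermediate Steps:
K(U, A) = -6*I*sqrt(2) (K(U, A) = -6*sqrt(2 - 4) = -6*I*sqrt(2))
-89 + K(4, -10)*(-115) = -89 - 6*I*sqrt(2)*(-115) = -89 + 690*I*sqrt(2)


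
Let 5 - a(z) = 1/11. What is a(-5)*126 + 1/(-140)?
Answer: 952549/1540 ≈ 618.54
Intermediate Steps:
a(z) = 54/11 (a(z) = 5 - 1/11 = 54/11)
a(-5)*126 + 1/(-140) = (54/11)*126 + 1/(-140) = 6804/11 - 1/140 = 952549/1540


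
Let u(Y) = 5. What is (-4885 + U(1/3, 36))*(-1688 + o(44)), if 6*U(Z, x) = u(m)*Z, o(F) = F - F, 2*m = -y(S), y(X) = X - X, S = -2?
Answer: 74208700/9 ≈ 8.2454e+6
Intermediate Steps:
y(X) = 0
m = 0 (m = (-1*0)/2 = (½)*0 = 0)
o(F) = 0
U(Z, x) = 5*Z/6 (U(Z, x) = (5*Z)/6 = 5*Z/6)
(-4885 + U(1/3, 36))*(-1688 + o(44)) = (-4885 + (⅚)/3)*(-1688 + 0) = (-4885 + (⅚)*(⅓))*(-1688) = (-4885 + 5/18)*(-1688) = -87925/18*(-1688) = 74208700/9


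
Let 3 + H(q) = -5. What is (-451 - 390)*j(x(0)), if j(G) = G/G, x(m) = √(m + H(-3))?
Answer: -841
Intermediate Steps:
H(q) = -8 (H(q) = -3 - 5 = -8)
x(m) = √(-8 + m) (x(m) = √(m - 8) = √(-8 + m))
j(G) = 1
(-451 - 390)*j(x(0)) = (-451 - 390)*1 = -841*1 = -841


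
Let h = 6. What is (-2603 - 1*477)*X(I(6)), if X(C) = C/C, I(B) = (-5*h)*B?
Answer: -3080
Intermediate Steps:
I(B) = -30*B (I(B) = (-5*6)*B = -30*B)
X(C) = 1
(-2603 - 1*477)*X(I(6)) = (-2603 - 1*477)*1 = (-2603 - 477)*1 = -3080*1 = -3080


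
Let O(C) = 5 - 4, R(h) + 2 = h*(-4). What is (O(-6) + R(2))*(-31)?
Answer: 279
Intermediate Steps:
R(h) = -2 - 4*h (R(h) = -2 + h*(-4) = -2 - 4*h)
O(C) = 1
(O(-6) + R(2))*(-31) = (1 + (-2 - 4*2))*(-31) = (1 + (-2 - 8))*(-31) = (1 - 10)*(-31) = -9*(-31) = 279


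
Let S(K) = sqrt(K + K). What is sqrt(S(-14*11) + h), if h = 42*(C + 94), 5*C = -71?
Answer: sqrt(83790 + 50*I*sqrt(77))/5 ≈ 57.893 + 0.15157*I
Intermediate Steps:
C = -71/5 (C = (1/5)*(-71) = -71/5 ≈ -14.200)
S(K) = sqrt(2)*sqrt(K) (S(K) = sqrt(2*K) = sqrt(2)*sqrt(K))
h = 16758/5 (h = 42*(-71/5 + 94) = 42*(399/5) = 16758/5 ≈ 3351.6)
sqrt(S(-14*11) + h) = sqrt(sqrt(2)*sqrt(-14*11) + 16758/5) = sqrt(sqrt(2)*sqrt(-154) + 16758/5) = sqrt(sqrt(2)*(I*sqrt(154)) + 16758/5) = sqrt(2*I*sqrt(77) + 16758/5) = sqrt(16758/5 + 2*I*sqrt(77))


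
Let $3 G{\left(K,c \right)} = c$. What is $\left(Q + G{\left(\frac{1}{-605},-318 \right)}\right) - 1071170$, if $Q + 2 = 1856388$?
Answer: $785110$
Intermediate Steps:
$G{\left(K,c \right)} = \frac{c}{3}$
$Q = 1856386$ ($Q = -2 + 1856388 = 1856386$)
$\left(Q + G{\left(\frac{1}{-605},-318 \right)}\right) - 1071170 = \left(1856386 + \frac{1}{3} \left(-318\right)\right) - 1071170 = \left(1856386 - 106\right) - 1071170 = 1856280 - 1071170 = 785110$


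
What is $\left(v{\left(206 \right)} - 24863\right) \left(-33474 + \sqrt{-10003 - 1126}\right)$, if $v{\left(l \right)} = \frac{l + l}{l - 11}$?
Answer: $\frac{54092566934}{65} - \frac{4847873 i \sqrt{11129}}{195} \approx 8.3219 \cdot 10^{8} - 2.6227 \cdot 10^{6} i$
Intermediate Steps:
$v{\left(l \right)} = \frac{2 l}{-11 + l}$
$\left(v{\left(206 \right)} - 24863\right) \left(-33474 + \sqrt{-10003 - 1126}\right) = \left(2 \cdot 206 \frac{1}{-11 + 206} - 24863\right) \left(-33474 + \sqrt{-10003 - 1126}\right) = \left(2 \cdot 206 \cdot \frac{1}{195} - 24863\right) \left(-33474 + \sqrt{-11129}\right) = \left(2 \cdot 206 \cdot \frac{1}{195} - 24863\right) \left(-33474 + i \sqrt{11129}\right) = \left(\frac{412}{195} - 24863\right) \left(-33474 + i \sqrt{11129}\right) = - \frac{4847873 \left(-33474 + i \sqrt{11129}\right)}{195} = \frac{54092566934}{65} - \frac{4847873 i \sqrt{11129}}{195}$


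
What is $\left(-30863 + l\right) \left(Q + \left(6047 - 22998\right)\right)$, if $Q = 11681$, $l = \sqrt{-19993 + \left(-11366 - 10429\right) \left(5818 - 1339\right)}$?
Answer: $162648010 - 5270 i \sqrt{97639798} \approx 1.6265 \cdot 10^{8} - 5.2074 \cdot 10^{7} i$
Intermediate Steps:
$l = i \sqrt{97639798}$ ($l = \sqrt{-19993 - 97619805} = \sqrt{-97639798} = i \sqrt{97639798} \approx 9881.3 i$)
$\left(-30863 + l\right) \left(Q + \left(6047 - 22998\right)\right) = \left(-30863 + i \sqrt{97639798}\right) \left(11681 + \left(6047 - 22998\right)\right) = \left(-30863 + i \sqrt{97639798}\right) \left(11681 - 16951\right) = \left(-30863 + i \sqrt{97639798}\right) \left(-5270\right) = 162648010 - 5270 i \sqrt{97639798}$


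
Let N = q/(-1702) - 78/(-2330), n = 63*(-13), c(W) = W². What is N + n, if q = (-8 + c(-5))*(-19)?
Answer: -1623495097/1982830 ≈ -818.78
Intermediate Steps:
q = -323 (q = (-8 + (-5)²)*(-19) = (-8 + 25)*(-19) = 17*(-19) = -323)
n = -819
N = 442673/1982830 (N = -323/(-1702) - 78/(-2330) = -323*(-1/1702) - 78*(-1/2330) = 323/1702 + 39/1165 = 442673/1982830 ≈ 0.22325)
N + n = 442673/1982830 - 819 = -1623495097/1982830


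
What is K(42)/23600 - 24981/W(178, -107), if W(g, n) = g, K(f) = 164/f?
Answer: -3095142251/22054200 ≈ -140.34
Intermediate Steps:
K(42)/23600 - 24981/W(178, -107) = (164/42)/23600 - 24981/178 = (164*(1/42))*(1/23600) - 24981*1/178 = (82/21)*(1/23600) - 24981/178 = 41/247800 - 24981/178 = -3095142251/22054200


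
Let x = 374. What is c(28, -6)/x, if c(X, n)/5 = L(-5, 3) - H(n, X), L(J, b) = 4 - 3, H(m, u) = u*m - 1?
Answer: 25/11 ≈ 2.2727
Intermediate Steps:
H(m, u) = -1 + m*u (H(m, u) = m*u - 1 = -1 + m*u)
L(J, b) = 1
c(X, n) = 10 - 5*X*n (c(X, n) = 5*(1 - (-1 + n*X)) = 5*(1 - (-1 + X*n)) = 5*(1 + (1 - X*n)) = 5*(2 - X*n) = 10 - 5*X*n)
c(28, -6)/x = (10 - 5*28*(-6))/374 = (10 + 840)*(1/374) = 850*(1/374) = 25/11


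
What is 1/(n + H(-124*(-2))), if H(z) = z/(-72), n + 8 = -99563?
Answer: -9/896170 ≈ -1.0043e-5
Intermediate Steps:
n = -99571 (n = -8 - 99563 = -99571)
H(z) = -z/72 (H(z) = z*(-1/72) = -z/72)
1/(n + H(-124*(-2))) = 1/(-99571 - (-31)*(-2)/18) = 1/(-99571 - 1/72*248) = 1/(-99571 - 31/9) = 1/(-896170/9) = -9/896170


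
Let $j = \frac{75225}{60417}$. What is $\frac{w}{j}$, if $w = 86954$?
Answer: $\frac{1751166606}{25075} \approx 69837.0$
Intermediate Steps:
$j = \frac{25075}{20139}$ ($j = 75225 \cdot \frac{1}{60417} = \frac{25075}{20139} \approx 1.2451$)
$\frac{w}{j} = \frac{86954}{\frac{25075}{20139}} = 86954 \cdot \frac{20139}{25075} = \frac{1751166606}{25075}$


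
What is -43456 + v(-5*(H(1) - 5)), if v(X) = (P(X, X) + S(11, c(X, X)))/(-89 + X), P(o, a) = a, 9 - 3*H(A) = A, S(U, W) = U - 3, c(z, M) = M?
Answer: -10081851/232 ≈ -43456.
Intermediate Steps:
S(U, W) = -3 + U
H(A) = 3 - A/3
v(X) = (8 + X)/(-89 + X) (v(X) = (X + (-3 + 11))/(-89 + X) = (X + 8)/(-89 + X) = (8 + X)/(-89 + X))
-43456 + v(-5*(H(1) - 5)) = -43456 + (8 - 5*((3 - 1/3*1) - 5))/(-89 - 5*((3 - 1/3*1) - 5)) = -43456 + (8 - 5*((3 - 1/3) - 5))/(-89 - 5*((3 - 1/3) - 5)) = -43456 + (8 - 5*(8/3 - 5))/(-89 - 5*(8/3 - 5)) = -43456 + (8 - 5*(-7/3))/(-89 - 5*(-7/3)) = -43456 + (8 + 35/3)/(-89 + 35/3) = -43456 + (59/3)/(-232/3) = -43456 - 3/232*59/3 = -43456 - 59/232 = -10081851/232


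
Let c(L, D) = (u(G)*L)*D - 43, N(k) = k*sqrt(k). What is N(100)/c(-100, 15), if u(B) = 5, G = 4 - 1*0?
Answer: -1000/7543 ≈ -0.13257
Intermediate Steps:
N(k) = k**(3/2)
G = 4 (G = 4 + 0 = 4)
c(L, D) = -43 + 5*D*L (c(L, D) = (5*L)*D - 43 = 5*D*L - 43 = -43 + 5*D*L)
N(100)/c(-100, 15) = 100**(3/2)/(-43 + 5*15*(-100)) = 1000/(-43 - 7500) = 1000/(-7543) = 1000*(-1/7543) = -1000/7543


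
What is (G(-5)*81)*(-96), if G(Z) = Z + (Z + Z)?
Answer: 116640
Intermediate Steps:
G(Z) = 3*Z (G(Z) = Z + 2*Z = 3*Z)
(G(-5)*81)*(-96) = ((3*(-5))*81)*(-96) = -15*81*(-96) = -1215*(-96) = 116640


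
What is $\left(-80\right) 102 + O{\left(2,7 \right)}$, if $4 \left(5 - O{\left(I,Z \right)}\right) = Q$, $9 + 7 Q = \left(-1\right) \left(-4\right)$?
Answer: $- \frac{228335}{28} \approx -8154.8$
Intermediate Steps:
$Q = - \frac{5}{7}$ ($Q = - \frac{9}{7} + \frac{\left(-1\right) \left(-4\right)}{7} = - \frac{9}{7} + \frac{1}{7} \cdot 4 = - \frac{9}{7} + \frac{4}{7} = - \frac{5}{7} \approx -0.71429$)
$O{\left(I,Z \right)} = \frac{145}{28}$ ($O{\left(I,Z \right)} = 5 - - \frac{5}{28} = 5 + \frac{5}{28} = \frac{145}{28}$)
$\left(-80\right) 102 + O{\left(2,7 \right)} = \left(-80\right) 102 + \frac{145}{28} = -8160 + \frac{145}{28} = - \frac{228335}{28}$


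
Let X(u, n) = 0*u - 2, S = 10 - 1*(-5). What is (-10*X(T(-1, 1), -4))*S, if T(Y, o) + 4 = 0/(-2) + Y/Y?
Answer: 300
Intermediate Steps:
T(Y, o) = -3 (T(Y, o) = -4 + (0/(-2) + Y/Y) = -4 + (0*(-½) + 1) = -4 + (0 + 1) = -4 + 1 = -3)
S = 15 (S = 10 + 5 = 15)
X(u, n) = -2 (X(u, n) = 0 - 2 = -2)
(-10*X(T(-1, 1), -4))*S = -10*(-2)*15 = 20*15 = 300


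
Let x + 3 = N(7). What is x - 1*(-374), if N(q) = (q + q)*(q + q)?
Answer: 567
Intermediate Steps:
N(q) = 4*q² (N(q) = (2*q)*(2*q) = 4*q²)
x = 193 (x = -3 + 4*7² = -3 + 4*49 = -3 + 196 = 193)
x - 1*(-374) = 193 - 1*(-374) = 193 + 374 = 567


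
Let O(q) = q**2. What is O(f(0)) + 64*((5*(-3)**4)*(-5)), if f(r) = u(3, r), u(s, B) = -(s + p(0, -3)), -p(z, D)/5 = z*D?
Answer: -129591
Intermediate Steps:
p(z, D) = -5*D*z (p(z, D) = -5*z*D = -5*D*z)
u(s, B) = -s (u(s, B) = -(s - 5*(-3)*0) = -(s + 0) = -s)
f(r) = -3 (f(r) = -1*3 = -3)
O(f(0)) + 64*((5*(-3)**4)*(-5)) = (-3)**2 + 64*((5*(-3)**4)*(-5)) = 9 + 64*((5*81)*(-5)) = 9 + 64*(405*(-5)) = 9 + 64*(-2025) = 9 - 129600 = -129591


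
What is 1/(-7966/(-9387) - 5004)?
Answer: -1341/6709226 ≈ -0.00019987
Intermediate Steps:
1/(-7966/(-9387) - 5004) = 1/(-7966*(-1/9387) - 5004) = 1/(1138/1341 - 5004) = 1/(-6709226/1341) = -1341/6709226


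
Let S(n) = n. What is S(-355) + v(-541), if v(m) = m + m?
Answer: -1437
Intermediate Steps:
v(m) = 2*m
S(-355) + v(-541) = -355 + 2*(-541) = -355 - 1082 = -1437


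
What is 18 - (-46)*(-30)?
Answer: -1362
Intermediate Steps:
18 - (-46)*(-30) = 18 - 46*30 = 18 - 1380 = -1362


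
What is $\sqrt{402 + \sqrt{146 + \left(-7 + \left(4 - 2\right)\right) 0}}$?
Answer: $\sqrt{402 + \sqrt{146}} \approx 20.349$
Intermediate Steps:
$\sqrt{402 + \sqrt{146 + \left(-7 + \left(4 - 2\right)\right) 0}} = \sqrt{402 + \sqrt{146 + \left(-7 + 2\right) 0}} = \sqrt{402 + \sqrt{146 - 0}} = \sqrt{402 + \sqrt{146 + 0}} = \sqrt{402 + \sqrt{146}}$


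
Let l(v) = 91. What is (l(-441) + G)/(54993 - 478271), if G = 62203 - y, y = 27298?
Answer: -17498/211639 ≈ -0.082679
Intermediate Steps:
G = 34905 (G = 62203 - 1*27298 = 62203 - 27298 = 34905)
(l(-441) + G)/(54993 - 478271) = (91 + 34905)/(54993 - 478271) = 34996/(-423278) = 34996*(-1/423278) = -17498/211639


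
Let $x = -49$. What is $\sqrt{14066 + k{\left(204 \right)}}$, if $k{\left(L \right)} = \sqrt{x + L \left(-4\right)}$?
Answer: $\sqrt{14066 + i \sqrt{865}} \approx 118.6 + 0.124 i$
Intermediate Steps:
$k{\left(L \right)} = \sqrt{-49 - 4 L}$ ($k{\left(L \right)} = \sqrt{-49 + L \left(-4\right)} = \sqrt{-49 - 4 L}$)
$\sqrt{14066 + k{\left(204 \right)}} = \sqrt{14066 + \sqrt{-49 - 816}} = \sqrt{14066 + \sqrt{-865}} = \sqrt{14066 + i \sqrt{865}}$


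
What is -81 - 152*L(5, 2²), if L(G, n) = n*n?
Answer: -2513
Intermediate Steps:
L(G, n) = n²
-81 - 152*L(5, 2²) = -81 - 152*(2²)² = -81 - 152*4² = -81 - 152*16 = -81 - 2432 = -2513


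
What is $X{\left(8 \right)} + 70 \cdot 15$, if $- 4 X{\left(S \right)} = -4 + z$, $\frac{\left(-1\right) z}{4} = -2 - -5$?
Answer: $1054$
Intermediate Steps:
$z = -12$ ($z = - 4 \left(-2 - -5\right) = - 4 \left(-2 + 5\right) = \left(-4\right) 3 = -12$)
$X{\left(S \right)} = 4$ ($X{\left(S \right)} = - \frac{-4 - 12}{4} = \left(- \frac{1}{4}\right) \left(-16\right) = 4$)
$X{\left(8 \right)} + 70 \cdot 15 = 4 + 70 \cdot 15 = 4 + 1050 = 1054$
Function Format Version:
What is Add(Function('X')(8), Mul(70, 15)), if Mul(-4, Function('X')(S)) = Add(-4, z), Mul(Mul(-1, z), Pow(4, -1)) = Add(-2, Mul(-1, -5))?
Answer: 1054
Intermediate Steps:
z = -12 (z = Mul(-4, Add(-2, Mul(-1, -5))) = Mul(-4, Add(-2, 5)) = Mul(-4, 3) = -12)
Function('X')(S) = 4 (Function('X')(S) = Mul(Rational(-1, 4), Add(-4, -12)) = Mul(Rational(-1, 4), -16) = 4)
Add(Function('X')(8), Mul(70, 15)) = Add(4, Mul(70, 15)) = Add(4, 1050) = 1054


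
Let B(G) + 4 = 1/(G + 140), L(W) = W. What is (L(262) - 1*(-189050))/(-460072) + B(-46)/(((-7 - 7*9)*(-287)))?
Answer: -8942016663/21720689228 ≈ -0.41168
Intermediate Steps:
B(G) = -4 + 1/(140 + G) (B(G) = -4 + 1/(G + 140) = -4 + 1/(140 + G))
(L(262) - 1*(-189050))/(-460072) + B(-46)/(((-7 - 7*9)*(-287))) = (262 - 1*(-189050))/(-460072) + ((-559 - 4*(-46))/(140 - 46))/(((-7 - 7*9)*(-287))) = (262 + 189050)*(-1/460072) + ((-559 + 184)/94)/(((-7 - 63)*(-287))) = 189312*(-1/460072) + ((1/94)*(-375))/((-70*(-287))) = -23664/57509 - 375/94/20090 = -23664/57509 - 375/94*1/20090 = -23664/57509 - 75/377692 = -8942016663/21720689228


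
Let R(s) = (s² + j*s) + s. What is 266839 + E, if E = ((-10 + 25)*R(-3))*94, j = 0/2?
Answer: 275299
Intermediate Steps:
j = 0 (j = 0*(½) = 0)
R(s) = s + s² (R(s) = (s² + 0*s) + s = (s² + 0) + s = s² + s = s + s²)
E = 8460 (E = ((-10 + 25)*(-3*(1 - 3)))*94 = (15*(-3*(-2)))*94 = (15*6)*94 = 90*94 = 8460)
266839 + E = 266839 + 8460 = 275299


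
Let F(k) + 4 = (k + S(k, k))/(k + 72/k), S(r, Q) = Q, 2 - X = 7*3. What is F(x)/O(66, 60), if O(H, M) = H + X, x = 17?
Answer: -866/16967 ≈ -0.051040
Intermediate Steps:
X = -19 (X = 2 - 7*3 = 2 - 1*21 = 2 - 21 = -19)
F(k) = -4 + 2*k/(k + 72/k) (F(k) = -4 + (k + k)/(k + 72/k) = -4 + (2*k)/(k + 72/k) = -4 + 2*k/(k + 72/k))
O(H, M) = -19 + H (O(H, M) = H - 19 = -19 + H)
F(x)/O(66, 60) = (2*(-144 - 1*17**2)/(72 + 17**2))/(-19 + 66) = (2*(-144 - 1*289)/(72 + 289))/47 = (2*(-144 - 289)/361)*(1/47) = (2*(1/361)*(-433))*(1/47) = -866/361*1/47 = -866/16967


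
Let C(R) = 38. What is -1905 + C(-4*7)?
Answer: -1867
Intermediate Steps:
-1905 + C(-4*7) = -1905 + 38 = -1867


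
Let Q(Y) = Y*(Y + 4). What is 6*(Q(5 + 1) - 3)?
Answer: 342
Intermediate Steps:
Q(Y) = Y*(4 + Y)
6*(Q(5 + 1) - 3) = 6*((5 + 1)*(4 + (5 + 1)) - 3) = 6*(6*(4 + 6) - 3) = 6*(6*10 - 3) = 6*(60 - 3) = 6*57 = 342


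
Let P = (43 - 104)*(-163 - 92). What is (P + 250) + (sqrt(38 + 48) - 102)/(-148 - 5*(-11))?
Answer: 489989/31 - sqrt(86)/93 ≈ 15806.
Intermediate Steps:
P = 15555 (P = -61*(-255) = 15555)
(P + 250) + (sqrt(38 + 48) - 102)/(-148 - 5*(-11)) = (15555 + 250) + (sqrt(38 + 48) - 102)/(-148 - 5*(-11)) = 15805 + (sqrt(86) - 102)/(-148 + 55) = 15805 + (-102 + sqrt(86))/(-93) = 15805 + (-102 + sqrt(86))*(-1/93) = 15805 + (34/31 - sqrt(86)/93) = 489989/31 - sqrt(86)/93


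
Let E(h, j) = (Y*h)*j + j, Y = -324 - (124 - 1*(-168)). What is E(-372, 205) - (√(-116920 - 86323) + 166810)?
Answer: 46809555 - 19*I*√563 ≈ 4.681e+7 - 450.82*I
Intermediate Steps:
Y = -616 (Y = -324 - (124 + 168) = -324 - 1*292 = -324 - 292 = -616)
E(h, j) = j - 616*h*j (E(h, j) = (-616*h)*j + j = -616*h*j + j = j - 616*h*j)
E(-372, 205) - (√(-116920 - 86323) + 166810) = 205*(1 - 616*(-372)) - (√(-116920 - 86323) + 166810) = 205*(1 + 229152) - (√(-203243) + 166810) = 205*229153 - (19*I*√563 + 166810) = 46976365 - (166810 + 19*I*√563) = 46976365 + (-166810 - 19*I*√563) = 46809555 - 19*I*√563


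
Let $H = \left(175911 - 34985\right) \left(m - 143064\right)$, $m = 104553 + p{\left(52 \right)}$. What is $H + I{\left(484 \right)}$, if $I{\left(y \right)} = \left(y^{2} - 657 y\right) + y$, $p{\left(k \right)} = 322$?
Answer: $-5381906262$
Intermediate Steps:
$I{\left(y \right)} = y^{2} - 656 y$
$m = 104875$ ($m = 104553 + 322 = 104875$)
$H = -5381823014$ ($H = \left(175911 - 34985\right) \left(104875 - 143064\right) = 140926 \left(104875 - 143064\right) = 140926 \left(-38189\right) = -5381823014$)
$H + I{\left(484 \right)} = -5381823014 + 484 \left(-656 + 484\right) = -5381823014 + 484 \left(-172\right) = -5381823014 - 83248 = -5381906262$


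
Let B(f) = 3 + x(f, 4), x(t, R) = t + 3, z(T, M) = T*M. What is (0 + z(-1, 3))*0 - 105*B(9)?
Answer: -1575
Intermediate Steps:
z(T, M) = M*T
x(t, R) = 3 + t
B(f) = 6 + f (B(f) = 3 + (3 + f) = 6 + f)
(0 + z(-1, 3))*0 - 105*B(9) = (0 + 3*(-1))*0 - 105*(6 + 9) = (0 - 3)*0 - 105*15 = -3*0 - 1575 = 0 - 1575 = -1575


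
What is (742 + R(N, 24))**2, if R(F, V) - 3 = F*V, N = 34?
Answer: 2436721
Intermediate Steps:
R(F, V) = 3 + F*V
(742 + R(N, 24))**2 = (742 + (3 + 34*24))**2 = (742 + (3 + 816))**2 = (742 + 819)**2 = 1561**2 = 2436721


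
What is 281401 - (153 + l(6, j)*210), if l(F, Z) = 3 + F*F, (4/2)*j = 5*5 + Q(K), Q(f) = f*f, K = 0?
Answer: 273058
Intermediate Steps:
Q(f) = f²
j = 25/2 (j = (5*5 + 0²)/2 = (25 + 0)/2 = (½)*25 = 25/2 ≈ 12.500)
l(F, Z) = 3 + F²
281401 - (153 + l(6, j)*210) = 281401 - (153 + (3 + 6²)*210) = 281401 - (153 + (3 + 36)*210) = 281401 - (153 + 39*210) = 281401 - (153 + 8190) = 281401 - 1*8343 = 281401 - 8343 = 273058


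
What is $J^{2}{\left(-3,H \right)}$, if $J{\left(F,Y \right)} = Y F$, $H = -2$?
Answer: $36$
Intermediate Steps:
$J{\left(F,Y \right)} = F Y$
$J^{2}{\left(-3,H \right)} = \left(\left(-3\right) \left(-2\right)\right)^{2} = 6^{2} = 36$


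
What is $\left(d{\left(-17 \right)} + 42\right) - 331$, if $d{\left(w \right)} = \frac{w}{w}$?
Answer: $-288$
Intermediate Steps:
$d{\left(w \right)} = 1$
$\left(d{\left(-17 \right)} + 42\right) - 331 = \left(1 + 42\right) - 331 = 43 - 331 = -288$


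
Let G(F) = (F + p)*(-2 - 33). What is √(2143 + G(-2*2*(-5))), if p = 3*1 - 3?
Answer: √1443 ≈ 37.987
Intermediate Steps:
p = 0 (p = 3 - 3 = 0)
G(F) = -35*F (G(F) = (F + 0)*(-2 - 33) = F*(-35) = -35*F)
√(2143 + G(-2*2*(-5))) = √(2143 - 35*(-2*2)*(-5)) = √(2143 - (-140)*(-5)) = √(2143 - 35*20) = √(2143 - 700) = √1443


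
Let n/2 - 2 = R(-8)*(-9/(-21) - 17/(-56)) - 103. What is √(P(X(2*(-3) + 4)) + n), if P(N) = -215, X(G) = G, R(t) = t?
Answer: I*√21007/7 ≈ 20.705*I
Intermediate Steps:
n = -1496/7 (n = 4 + 2*(-8*(-9/(-21) - 17/(-56)) - 103) = 4 + 2*(-8*(-9*(-1/21) - 17*(-1/56)) - 103) = 4 + 2*(-8*(3/7 + 17/56) - 103) = 4 + 2*(-8*41/56 - 103) = 4 + 2*(-41/7 - 103) = 4 + 2*(-762/7) = 4 - 1524/7 = -1496/7 ≈ -213.71)
√(P(X(2*(-3) + 4)) + n) = √(-215 - 1496/7) = √(-3001/7) = I*√21007/7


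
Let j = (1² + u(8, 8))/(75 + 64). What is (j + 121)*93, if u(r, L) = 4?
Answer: 1564632/139 ≈ 11256.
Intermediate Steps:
j = 5/139 (j = (1² + 4)/(75 + 64) = (1 + 4)/139 = 5*(1/139) = 5/139 ≈ 0.035971)
(j + 121)*93 = (5/139 + 121)*93 = (16824/139)*93 = 1564632/139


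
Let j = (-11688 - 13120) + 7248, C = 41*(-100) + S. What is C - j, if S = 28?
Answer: 13488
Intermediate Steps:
C = -4072 (C = 41*(-100) + 28 = -4100 + 28 = -4072)
j = -17560 (j = -24808 + 7248 = -17560)
C - j = -4072 - 1*(-17560) = -4072 + 17560 = 13488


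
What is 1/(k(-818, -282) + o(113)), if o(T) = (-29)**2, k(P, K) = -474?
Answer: 1/367 ≈ 0.0027248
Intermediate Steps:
o(T) = 841
1/(k(-818, -282) + o(113)) = 1/(-474 + 841) = 1/367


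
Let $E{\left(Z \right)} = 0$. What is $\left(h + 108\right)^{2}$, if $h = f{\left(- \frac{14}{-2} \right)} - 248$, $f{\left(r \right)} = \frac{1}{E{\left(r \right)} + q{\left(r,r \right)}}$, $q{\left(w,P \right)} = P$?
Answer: $\frac{958441}{49} \approx 19560.0$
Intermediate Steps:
$f{\left(r \right)} = \frac{1}{r}$ ($f{\left(r \right)} = \frac{1}{0 + r} = \frac{1}{r}$)
$h = - \frac{1735}{7}$ ($h = \frac{1}{\left(-14\right) \frac{1}{-2}} - 248 = \frac{1}{\left(-14\right) \left(- \frac{1}{2}\right)} - 248 = \frac{1}{7} - 248 = - \frac{1735}{7} \approx -247.86$)
$\left(h + 108\right)^{2} = \left(- \frac{1735}{7} + 108\right)^{2} = \left(- \frac{979}{7}\right)^{2} = \frac{958441}{49}$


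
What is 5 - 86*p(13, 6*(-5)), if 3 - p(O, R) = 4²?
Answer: 1123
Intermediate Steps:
p(O, R) = -13 (p(O, R) = 3 - 1*4² = 3 - 1*16 = 3 - 16 = -13)
5 - 86*p(13, 6*(-5)) = 5 - 86*(-13) = 5 + 1118 = 1123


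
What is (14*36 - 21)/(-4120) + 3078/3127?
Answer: 11171019/12883240 ≈ 0.86710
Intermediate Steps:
(14*36 - 21)/(-4120) + 3078/3127 = (504 - 21)*(-1/4120) + 3078*(1/3127) = 483*(-1/4120) + 3078/3127 = -483/4120 + 3078/3127 = 11171019/12883240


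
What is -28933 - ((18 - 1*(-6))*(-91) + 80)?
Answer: -26829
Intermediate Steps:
-28933 - ((18 - 1*(-6))*(-91) + 80) = -28933 - ((18 + 6)*(-91) + 80) = -28933 - (24*(-91) + 80) = -28933 - (-2184 + 80) = -28933 - 1*(-2104) = -28933 + 2104 = -26829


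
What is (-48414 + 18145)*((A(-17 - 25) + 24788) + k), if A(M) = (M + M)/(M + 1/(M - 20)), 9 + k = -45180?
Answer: 1608476407793/2605 ≈ 6.1746e+8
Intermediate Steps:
k = -45189 (k = -9 - 45180 = -45189)
A(M) = 2*M/(M + 1/(-20 + M)) (A(M) = (2*M)/(M + 1/(-20 + M)) = 2*M/(M + 1/(-20 + M)))
(-48414 + 18145)*((A(-17 - 25) + 24788) + k) = (-48414 + 18145)*((2*(-17 - 25)*(-20 + (-17 - 25))/(1 + (-17 - 25)**2 - 20*(-17 - 25)) + 24788) - 45189) = -30269*((2*(-42)*(-20 - 42)/(1 + (-42)**2 - 20*(-42)) + 24788) - 45189) = -30269*((2*(-42)*(-62)/(1 + 1764 + 840) + 24788) - 45189) = -30269*((2*(-42)*(-62)/2605 + 24788) - 45189) = -30269*((2*(-42)*(1/2605)*(-62) + 24788) - 45189) = -30269*((5208/2605 + 24788) - 45189) = -30269*(64577948/2605 - 45189) = -30269*(-53139397/2605) = 1608476407793/2605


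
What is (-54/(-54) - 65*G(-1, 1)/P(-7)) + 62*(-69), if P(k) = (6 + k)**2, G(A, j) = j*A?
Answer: -4212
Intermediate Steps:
G(A, j) = A*j
(-54/(-54) - 65*G(-1, 1)/P(-7)) + 62*(-69) = (-54/(-54) - 65*(-1/(6 - 7)**2)) + 62*(-69) = (-54*(-1/54) - 65/((-1)**2/(-1))) - 4278 = (1 - 65/(1*(-1))) - 4278 = (1 - 65/(-1)) - 4278 = (1 - 65*(-1)) - 4278 = (1 + 65) - 4278 = 66 - 4278 = -4212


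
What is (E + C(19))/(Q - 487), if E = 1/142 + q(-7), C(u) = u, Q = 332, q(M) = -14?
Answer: -711/22010 ≈ -0.032304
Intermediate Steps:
E = -1987/142 (E = 1/142 - 14 = -1987/142 ≈ -13.993)
(E + C(19))/(Q - 487) = (-1987/142 + 19)/(332 - 487) = (711/142)/(-155) = (711/142)*(-1/155) = -711/22010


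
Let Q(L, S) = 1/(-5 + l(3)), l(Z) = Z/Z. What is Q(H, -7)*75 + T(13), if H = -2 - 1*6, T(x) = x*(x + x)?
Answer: 1277/4 ≈ 319.25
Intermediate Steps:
l(Z) = 1
T(x) = 2*x² (T(x) = x*(2*x) = 2*x²)
H = -8 (H = -2 - 6 = -8)
Q(L, S) = -¼ (Q(L, S) = 1/(-5 + 1) = 1/(-4) = -¼)
Q(H, -7)*75 + T(13) = -¼*75 + 2*13² = -75/4 + 2*169 = -75/4 + 338 = 1277/4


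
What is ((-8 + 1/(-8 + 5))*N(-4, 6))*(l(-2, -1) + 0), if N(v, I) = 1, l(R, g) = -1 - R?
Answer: -25/3 ≈ -8.3333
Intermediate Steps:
((-8 + 1/(-8 + 5))*N(-4, 6))*(l(-2, -1) + 0) = ((-8 + 1/(-8 + 5))*1)*((-1 - 1*(-2)) + 0) = ((-8 + 1/(-3))*1)*((-1 + 2) + 0) = ((-8 - ⅓)*1)*(1 + 0) = -25/3*1*1 = -25/3*1 = -25/3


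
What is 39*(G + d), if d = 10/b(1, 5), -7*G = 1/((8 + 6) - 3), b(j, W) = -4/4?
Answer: -30069/77 ≈ -390.51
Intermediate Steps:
b(j, W) = -1 (b(j, W) = -4*¼ = -1)
G = -1/77 (G = -1/(7*((8 + 6) - 3)) = -1/(7*(14 - 3)) = -⅐/11 = -⅐*1/11 = -1/77 ≈ -0.012987)
d = -10 (d = 10/(-1) = 10*(-1) = -10)
39*(G + d) = 39*(-1/77 - 10) = 39*(-771/77) = -30069/77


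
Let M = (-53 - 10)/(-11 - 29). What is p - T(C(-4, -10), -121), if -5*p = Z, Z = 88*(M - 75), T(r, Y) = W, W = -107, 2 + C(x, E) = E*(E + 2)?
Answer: 34982/25 ≈ 1399.3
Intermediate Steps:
C(x, E) = -2 + E*(2 + E) (C(x, E) = -2 + E*(E + 2) = -2 + E*(2 + E))
T(r, Y) = -107
M = 63/40 (M = -63/(-40) = -63*(-1/40) = 63/40 ≈ 1.5750)
Z = -32307/5 (Z = 88*(63/40 - 75) = 88*(-2937/40) = -32307/5 ≈ -6461.4)
p = 32307/25 (p = -⅕*(-32307/5) = 32307/25 ≈ 1292.3)
p - T(C(-4, -10), -121) = 32307/25 - 1*(-107) = 32307/25 + 107 = 34982/25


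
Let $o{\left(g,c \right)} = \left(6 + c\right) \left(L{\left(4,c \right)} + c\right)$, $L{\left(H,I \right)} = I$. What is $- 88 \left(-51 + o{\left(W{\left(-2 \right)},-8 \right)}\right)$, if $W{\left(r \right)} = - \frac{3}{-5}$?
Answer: $1672$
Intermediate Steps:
$W{\left(r \right)} = \frac{3}{5}$ ($W{\left(r \right)} = \left(-3\right) \left(- \frac{1}{5}\right) = \frac{3}{5}$)
$o{\left(g,c \right)} = 2 c \left(6 + c\right)$ ($o{\left(g,c \right)} = \left(6 + c\right) \left(c + c\right) = \left(6 + c\right) 2 c = 2 c \left(6 + c\right)$)
$- 88 \left(-51 + o{\left(W{\left(-2 \right)},-8 \right)}\right) = - 88 \left(-51 + 2 \left(-8\right) \left(6 - 8\right)\right) = - 88 \left(-51 + 2 \left(-8\right) \left(-2\right)\right) = - 88 \left(-51 + 32\right) = \left(-88\right) \left(-19\right) = 1672$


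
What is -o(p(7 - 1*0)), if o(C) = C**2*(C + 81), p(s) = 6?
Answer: -3132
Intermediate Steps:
o(C) = C**2*(81 + C)
-o(p(7 - 1*0)) = -6**2*(81 + 6) = -36*87 = -1*3132 = -3132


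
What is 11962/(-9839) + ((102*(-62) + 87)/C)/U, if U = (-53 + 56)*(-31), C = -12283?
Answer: -4575261907/3746425547 ≈ -1.2212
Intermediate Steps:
U = -93 (U = 3*(-31) = -93)
11962/(-9839) + ((102*(-62) + 87)/C)/U = 11962/(-9839) + ((102*(-62) + 87)/(-12283))/(-93) = 11962*(-1/9839) + ((-6324 + 87)*(-1/12283))*(-1/93) = -11962/9839 - 6237*(-1/12283)*(-1/93) = -11962/9839 + (6237/12283)*(-1/93) = -11962/9839 - 2079/380773 = -4575261907/3746425547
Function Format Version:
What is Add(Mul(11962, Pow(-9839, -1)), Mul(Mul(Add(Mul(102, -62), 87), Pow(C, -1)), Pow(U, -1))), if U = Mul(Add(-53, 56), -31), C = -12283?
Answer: Rational(-4575261907, 3746425547) ≈ -1.2212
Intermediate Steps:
U = -93 (U = Mul(3, -31) = -93)
Add(Mul(11962, Pow(-9839, -1)), Mul(Mul(Add(Mul(102, -62), 87), Pow(C, -1)), Pow(U, -1))) = Add(Mul(11962, Pow(-9839, -1)), Mul(Mul(Add(Mul(102, -62), 87), Pow(-12283, -1)), Pow(-93, -1))) = Add(Mul(11962, Rational(-1, 9839)), Mul(Mul(Add(-6324, 87), Rational(-1, 12283)), Rational(-1, 93))) = Add(Rational(-11962, 9839), Mul(Mul(-6237, Rational(-1, 12283)), Rational(-1, 93))) = Add(Rational(-11962, 9839), Mul(Rational(6237, 12283), Rational(-1, 93))) = Add(Rational(-11962, 9839), Rational(-2079, 380773)) = Rational(-4575261907, 3746425547)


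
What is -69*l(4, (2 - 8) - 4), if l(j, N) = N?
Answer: 690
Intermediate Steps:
-69*l(4, (2 - 8) - 4) = -69*((2 - 8) - 4) = -69*(-6 - 4) = -69*(-10) = 690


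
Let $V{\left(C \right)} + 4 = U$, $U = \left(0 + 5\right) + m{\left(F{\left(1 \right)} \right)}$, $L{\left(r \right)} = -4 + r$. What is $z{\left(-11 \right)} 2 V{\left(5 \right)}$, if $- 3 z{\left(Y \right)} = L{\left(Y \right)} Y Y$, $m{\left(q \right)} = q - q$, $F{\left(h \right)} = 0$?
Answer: $1210$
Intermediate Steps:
$m{\left(q \right)} = 0$
$z{\left(Y \right)} = - \frac{Y^{2} \left(-4 + Y\right)}{3}$ ($z{\left(Y \right)} = - \frac{\left(-4 + Y\right) Y Y}{3} = - \frac{Y \left(-4 + Y\right) Y}{3} = - \frac{Y^{2} \left(-4 + Y\right)}{3}$)
$U = 5$ ($U = \left(0 + 5\right) + 0 = 5 + 0 = 5$)
$V{\left(C \right)} = 1$ ($V{\left(C \right)} = -4 + 5 = 1$)
$z{\left(-11 \right)} 2 V{\left(5 \right)} = \frac{\left(-11\right)^{2} \left(4 - -11\right)}{3} \cdot 2 \cdot 1 = \frac{1}{3} \cdot 121 \left(4 + 11\right) 2 = \frac{1}{3} \cdot 121 \cdot 15 \cdot 2 = 605 \cdot 2 = 1210$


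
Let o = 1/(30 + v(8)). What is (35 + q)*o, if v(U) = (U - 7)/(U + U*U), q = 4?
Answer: 2808/2161 ≈ 1.2994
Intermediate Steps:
v(U) = (-7 + U)/(U + U²)
o = 72/2161 (o = 1/(30 + (-7 + 8)/(8*(1 + 8))) = 1/(30 + (⅛)*1/9) = 1/(30 + (⅛)*(⅑)*1) = 1/(30 + 1/72) = 1/(2161/72) = 72/2161 ≈ 0.033318)
(35 + q)*o = (35 + 4)*(72/2161) = 39*(72/2161) = 2808/2161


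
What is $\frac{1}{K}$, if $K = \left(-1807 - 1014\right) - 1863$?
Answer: $- \frac{1}{4684} \approx -0.00021349$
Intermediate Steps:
$K = -4684$ ($K = -2821 - 1863 = -4684$)
$\frac{1}{K} = \frac{1}{-4684} = - \frac{1}{4684}$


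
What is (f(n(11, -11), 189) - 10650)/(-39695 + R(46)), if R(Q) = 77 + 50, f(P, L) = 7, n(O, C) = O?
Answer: 10643/39568 ≈ 0.26898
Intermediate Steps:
R(Q) = 127
(f(n(11, -11), 189) - 10650)/(-39695 + R(46)) = (7 - 10650)/(-39695 + 127) = -10643/(-39568) = -10643*(-1/39568) = 10643/39568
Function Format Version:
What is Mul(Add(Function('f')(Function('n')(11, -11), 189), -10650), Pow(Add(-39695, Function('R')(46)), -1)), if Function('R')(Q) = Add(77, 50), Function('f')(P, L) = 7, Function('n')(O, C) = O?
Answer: Rational(10643, 39568) ≈ 0.26898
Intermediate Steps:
Function('R')(Q) = 127
Mul(Add(Function('f')(Function('n')(11, -11), 189), -10650), Pow(Add(-39695, Function('R')(46)), -1)) = Mul(Add(7, -10650), Pow(Add(-39695, 127), -1)) = Mul(-10643, Pow(-39568, -1)) = Mul(-10643, Rational(-1, 39568)) = Rational(10643, 39568)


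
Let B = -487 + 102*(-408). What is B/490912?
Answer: -42103/490912 ≈ -0.085765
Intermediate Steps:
B = -42103 (B = -487 - 41616 = -42103)
B/490912 = -42103/490912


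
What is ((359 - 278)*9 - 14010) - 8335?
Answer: -21616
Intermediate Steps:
((359 - 278)*9 - 14010) - 8335 = (81*9 - 14010) - 8335 = (729 - 14010) - 8335 = -13281 - 8335 = -21616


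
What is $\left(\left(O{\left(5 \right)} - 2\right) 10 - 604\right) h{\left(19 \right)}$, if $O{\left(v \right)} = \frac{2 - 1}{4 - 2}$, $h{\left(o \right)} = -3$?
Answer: $1857$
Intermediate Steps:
$O{\left(v \right)} = \frac{1}{2}$ ($O{\left(v \right)} = 1 \cdot \frac{1}{2} = \frac{1}{2}$)
$\left(\left(O{\left(5 \right)} - 2\right) 10 - 604\right) h{\left(19 \right)} = \left(\left(\frac{1}{2} - 2\right) 10 - 604\right) \left(-3\right) = \left(\left(- \frac{3}{2}\right) 10 - 604\right) \left(-3\right) = \left(-15 - 604\right) \left(-3\right) = \left(-619\right) \left(-3\right) = 1857$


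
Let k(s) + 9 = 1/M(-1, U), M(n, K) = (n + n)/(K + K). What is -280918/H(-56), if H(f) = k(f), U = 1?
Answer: 140459/5 ≈ 28092.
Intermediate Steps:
M(n, K) = n/K (M(n, K) = (2*n)/((2*K)) = (2*n)*(1/(2*K)) = n/K)
k(s) = -10 (k(s) = -9 + 1/(-1/1) = -9 + 1/(-1*1) = -9 + 1/(-1) = -9 - 1 = -10)
H(f) = -10
-280918/H(-56) = -280918/(-10) = -280918*(-1/10) = 140459/5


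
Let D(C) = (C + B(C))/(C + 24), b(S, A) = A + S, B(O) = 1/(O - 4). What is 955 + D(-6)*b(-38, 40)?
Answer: 85889/90 ≈ 954.32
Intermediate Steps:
B(O) = 1/(-4 + O)
D(C) = (C + 1/(-4 + C))/(24 + C) (D(C) = (C + 1/(-4 + C))/(C + 24) = (C + 1/(-4 + C))/(24 + C))
955 + D(-6)*b(-38, 40) = 955 + ((1 - 6*(-4 - 6))/((-4 - 6)*(24 - 6)))*(40 - 38) = 955 + ((1 - 6*(-10))/(-10*18))*2 = 955 - 1/10*1/18*(1 + 60)*2 = 955 - 1/10*1/18*61*2 = 955 - 61/180*2 = 955 - 61/90 = 85889/90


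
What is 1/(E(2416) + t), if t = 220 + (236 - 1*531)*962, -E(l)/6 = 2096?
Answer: -1/296146 ≈ -3.3767e-6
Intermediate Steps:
E(l) = -12576 (E(l) = -6*2096 = -12576)
t = -283570 (t = 220 + (236 - 531)*962 = 220 - 295*962 = 220 - 283790 = -283570)
1/(E(2416) + t) = 1/(-12576 - 283570) = 1/(-296146) = -1/296146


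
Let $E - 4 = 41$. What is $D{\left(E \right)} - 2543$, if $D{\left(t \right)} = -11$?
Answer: $-2554$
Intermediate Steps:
$E = 45$ ($E = 4 + 41 = 45$)
$D{\left(E \right)} - 2543 = -11 - 2543 = -2554$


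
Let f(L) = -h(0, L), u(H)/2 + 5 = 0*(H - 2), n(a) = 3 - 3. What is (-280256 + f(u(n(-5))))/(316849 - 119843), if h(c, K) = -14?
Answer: -140121/98503 ≈ -1.4225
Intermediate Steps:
n(a) = 0
u(H) = -10 (u(H) = -10 + 2*(0*(H - 2)) = -10 + 2*(0*(-2 + H)) = -10 + 2*0 = -10 + 0 = -10)
f(L) = 14 (f(L) = -1*(-14) = 14)
(-280256 + f(u(n(-5))))/(316849 - 119843) = (-280256 + 14)/(316849 - 119843) = -280242/197006 = -280242*1/197006 = -140121/98503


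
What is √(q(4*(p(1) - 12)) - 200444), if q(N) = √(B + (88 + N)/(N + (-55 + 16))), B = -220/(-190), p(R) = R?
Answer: √(-498489996476 + 4731*√173470)/1577 ≈ 447.71*I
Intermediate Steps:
B = 22/19 (B = -220*(-1/190) = 22/19 ≈ 1.1579)
q(N) = √(22/19 + (88 + N)/(-39 + N)) (q(N) = √(22/19 + (88 + N)/(N + (-55 + 16))) = √(22/19 + (88 + N)/(N - 39)) = √(22/19 + (88 + N)/(-39 + N)))
√(q(4*(p(1) - 12)) - 200444) = √(√19*√((814 + 41*(4*(1 - 12)))/(-39 + 4*(1 - 12)))/19 - 200444) = √(√19*√((814 + 41*(4*(-11)))/(-39 + 4*(-11)))/19 - 200444) = √(√19*√((814 + 41*(-44))/(-39 - 44))/19 - 200444) = √(√19*√((814 - 1804)/(-83))/19 - 200444) = √(√19*√(-1/83*(-990))/19 - 200444) = √(√19*√(990/83)/19 - 200444) = √(√19*(3*√9130/83)/19 - 200444) = √(3*√173470/1577 - 200444) = √(-200444 + 3*√173470/1577)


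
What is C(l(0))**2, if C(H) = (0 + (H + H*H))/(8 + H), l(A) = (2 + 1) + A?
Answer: 144/121 ≈ 1.1901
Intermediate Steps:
l(A) = 3 + A
C(H) = (H + H**2)/(8 + H) (C(H) = (0 + (H + H**2))/(8 + H) = (H + H**2)/(8 + H))
C(l(0))**2 = ((3 + 0)*(1 + (3 + 0))/(8 + (3 + 0)))**2 = (3*(1 + 3)/(8 + 3))**2 = (3*4/11)**2 = (3*(1/11)*4)**2 = (12/11)**2 = 144/121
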